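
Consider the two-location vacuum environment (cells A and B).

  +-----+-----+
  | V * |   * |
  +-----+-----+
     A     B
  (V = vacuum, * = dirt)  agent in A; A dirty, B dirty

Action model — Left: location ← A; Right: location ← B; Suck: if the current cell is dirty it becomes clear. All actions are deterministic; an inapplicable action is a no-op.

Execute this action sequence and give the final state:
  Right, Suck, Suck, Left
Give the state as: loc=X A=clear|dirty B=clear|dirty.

loc=A A=dirty B=clear

Right (#1): loc=B A=dirty B=dirty
Suck (#2): loc=B A=dirty B=clear
Suck (#3): loc=B A=dirty B=clear
Left (#4): loc=A A=dirty B=clear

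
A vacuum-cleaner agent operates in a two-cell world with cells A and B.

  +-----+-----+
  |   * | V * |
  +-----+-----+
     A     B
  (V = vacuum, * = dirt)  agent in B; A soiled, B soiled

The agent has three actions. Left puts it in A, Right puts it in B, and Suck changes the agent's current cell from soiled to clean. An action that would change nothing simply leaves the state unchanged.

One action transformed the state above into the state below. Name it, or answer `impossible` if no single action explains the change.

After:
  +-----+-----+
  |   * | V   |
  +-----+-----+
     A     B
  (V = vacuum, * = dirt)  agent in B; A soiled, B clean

Suck

try  Left: (A; A:soiled, B:soiled)
try Right: (B; A:soiled, B:soiled)
try  Suck: (B; A:soiled, B:clean)  ← match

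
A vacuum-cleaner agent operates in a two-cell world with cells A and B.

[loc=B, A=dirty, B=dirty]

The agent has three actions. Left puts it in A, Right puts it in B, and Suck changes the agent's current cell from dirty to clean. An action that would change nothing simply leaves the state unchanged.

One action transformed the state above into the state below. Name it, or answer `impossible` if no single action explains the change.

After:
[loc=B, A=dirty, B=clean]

try  Left: (A; A:dirty, B:dirty)
try Right: (B; A:dirty, B:dirty)
try  Suck: (B; A:dirty, B:clean)  ← match

Suck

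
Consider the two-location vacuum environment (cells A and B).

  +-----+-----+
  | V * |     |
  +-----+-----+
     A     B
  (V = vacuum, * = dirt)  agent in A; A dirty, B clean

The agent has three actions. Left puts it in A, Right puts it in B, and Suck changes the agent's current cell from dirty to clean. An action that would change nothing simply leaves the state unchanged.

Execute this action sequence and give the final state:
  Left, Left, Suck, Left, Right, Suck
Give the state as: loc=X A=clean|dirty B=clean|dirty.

loc=B A=clean B=clean

[1] after Left: loc=A A=dirty B=clean
[2] after Left: loc=A A=dirty B=clean
[3] after Suck: loc=A A=clean B=clean
[4] after Left: loc=A A=clean B=clean
[5] after Right: loc=B A=clean B=clean
[6] after Suck: loc=B A=clean B=clean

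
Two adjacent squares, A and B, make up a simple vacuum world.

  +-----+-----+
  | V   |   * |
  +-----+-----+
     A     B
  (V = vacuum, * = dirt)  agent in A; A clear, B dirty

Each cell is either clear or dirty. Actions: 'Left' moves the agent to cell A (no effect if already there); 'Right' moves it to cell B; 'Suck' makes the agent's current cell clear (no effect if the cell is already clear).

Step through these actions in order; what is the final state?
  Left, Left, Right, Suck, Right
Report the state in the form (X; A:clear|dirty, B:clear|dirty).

(B; A:clear, B:clear)

t=1 Left ⇒ (A; A:clear, B:dirty)
t=2 Left ⇒ (A; A:clear, B:dirty)
t=3 Right ⇒ (B; A:clear, B:dirty)
t=4 Suck ⇒ (B; A:clear, B:clear)
t=5 Right ⇒ (B; A:clear, B:clear)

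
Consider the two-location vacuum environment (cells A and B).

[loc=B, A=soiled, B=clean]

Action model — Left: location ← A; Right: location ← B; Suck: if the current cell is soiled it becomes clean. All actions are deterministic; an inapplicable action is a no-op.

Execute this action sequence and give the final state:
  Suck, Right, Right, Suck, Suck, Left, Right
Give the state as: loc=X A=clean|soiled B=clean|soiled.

loc=B A=soiled B=clean

1. Suck → loc=B A=soiled B=clean
2. Right → loc=B A=soiled B=clean
3. Right → loc=B A=soiled B=clean
4. Suck → loc=B A=soiled B=clean
5. Suck → loc=B A=soiled B=clean
6. Left → loc=A A=soiled B=clean
7. Right → loc=B A=soiled B=clean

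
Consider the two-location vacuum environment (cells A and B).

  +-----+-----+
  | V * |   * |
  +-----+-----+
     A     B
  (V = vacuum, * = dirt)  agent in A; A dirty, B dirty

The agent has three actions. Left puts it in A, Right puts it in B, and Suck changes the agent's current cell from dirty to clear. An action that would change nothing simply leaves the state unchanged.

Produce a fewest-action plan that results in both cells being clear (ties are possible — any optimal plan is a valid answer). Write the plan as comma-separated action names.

Suck, Right, Suck

step 1/3 (Suck): in A — A clear, B dirty
step 2/3 (Right): in B — A clear, B dirty
step 3/3 (Suck): in B — A clear, B clear
min 3: Suck A + move + Suck B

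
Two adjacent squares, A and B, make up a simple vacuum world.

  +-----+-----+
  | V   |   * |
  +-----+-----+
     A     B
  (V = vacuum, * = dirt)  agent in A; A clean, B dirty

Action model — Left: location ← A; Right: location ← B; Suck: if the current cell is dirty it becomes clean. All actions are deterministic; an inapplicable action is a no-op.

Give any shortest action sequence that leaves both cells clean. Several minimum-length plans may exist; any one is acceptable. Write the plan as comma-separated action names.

step 1/2 (Right): in B — A clean, B dirty
step 2/2 (Suck): in B — A clean, B clean
min 2: go B then Suck

Right, Suck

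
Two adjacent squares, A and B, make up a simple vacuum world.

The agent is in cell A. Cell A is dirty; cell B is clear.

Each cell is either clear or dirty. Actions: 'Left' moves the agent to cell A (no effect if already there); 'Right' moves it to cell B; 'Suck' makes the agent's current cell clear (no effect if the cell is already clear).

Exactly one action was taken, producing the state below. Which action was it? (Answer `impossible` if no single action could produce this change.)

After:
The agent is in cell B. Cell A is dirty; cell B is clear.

Right

try  Left: in A — A dirty, B clear
try Right: in B — A dirty, B clear  ← match
try  Suck: in A — A clear, B clear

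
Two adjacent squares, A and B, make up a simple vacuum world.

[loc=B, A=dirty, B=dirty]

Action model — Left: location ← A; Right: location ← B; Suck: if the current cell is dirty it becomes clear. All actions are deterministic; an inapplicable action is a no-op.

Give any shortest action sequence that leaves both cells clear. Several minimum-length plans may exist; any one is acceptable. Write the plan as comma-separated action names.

Suck, Left, Suck

Suck (#1): loc=B A=dirty B=clear
Left (#2): loc=A A=dirty B=clear
Suck (#3): loc=A A=clear B=clear
min 3: Suck B + move + Suck A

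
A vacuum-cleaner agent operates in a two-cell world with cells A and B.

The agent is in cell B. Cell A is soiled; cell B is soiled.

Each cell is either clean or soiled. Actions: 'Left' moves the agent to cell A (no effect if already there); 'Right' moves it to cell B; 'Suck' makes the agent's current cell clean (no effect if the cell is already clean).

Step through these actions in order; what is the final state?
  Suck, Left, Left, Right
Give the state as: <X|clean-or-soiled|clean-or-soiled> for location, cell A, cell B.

<B|soiled|clean>

1) do Suck; now <B|soiled|clean>
2) do Left; now <A|soiled|clean>
3) do Left; now <A|soiled|clean>
4) do Right; now <B|soiled|clean>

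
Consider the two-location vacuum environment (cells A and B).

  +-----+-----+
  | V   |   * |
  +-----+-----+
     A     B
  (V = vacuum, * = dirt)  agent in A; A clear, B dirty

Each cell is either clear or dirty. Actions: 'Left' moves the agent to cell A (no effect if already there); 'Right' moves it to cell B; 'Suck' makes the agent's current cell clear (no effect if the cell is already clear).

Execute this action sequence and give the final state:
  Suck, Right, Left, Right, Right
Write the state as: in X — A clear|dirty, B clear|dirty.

Suck (#1): in A — A clear, B dirty
Right (#2): in B — A clear, B dirty
Left (#3): in A — A clear, B dirty
Right (#4): in B — A clear, B dirty
Right (#5): in B — A clear, B dirty

in B — A clear, B dirty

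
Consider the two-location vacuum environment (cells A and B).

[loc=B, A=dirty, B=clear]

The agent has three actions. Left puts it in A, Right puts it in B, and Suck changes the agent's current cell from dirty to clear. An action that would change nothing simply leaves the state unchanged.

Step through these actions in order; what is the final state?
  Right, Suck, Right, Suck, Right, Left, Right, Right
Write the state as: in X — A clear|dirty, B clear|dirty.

in B — A dirty, B clear

1) do Right; now in B — A dirty, B clear
2) do Suck; now in B — A dirty, B clear
3) do Right; now in B — A dirty, B clear
4) do Suck; now in B — A dirty, B clear
5) do Right; now in B — A dirty, B clear
6) do Left; now in A — A dirty, B clear
7) do Right; now in B — A dirty, B clear
8) do Right; now in B — A dirty, B clear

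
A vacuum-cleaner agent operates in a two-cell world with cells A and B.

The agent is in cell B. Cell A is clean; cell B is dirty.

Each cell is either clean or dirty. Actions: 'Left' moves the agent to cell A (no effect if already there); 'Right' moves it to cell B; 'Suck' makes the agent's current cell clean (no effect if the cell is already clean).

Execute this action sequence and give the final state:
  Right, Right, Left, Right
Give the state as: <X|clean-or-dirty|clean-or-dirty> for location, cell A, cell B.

1) do Right; now <B|clean|dirty>
2) do Right; now <B|clean|dirty>
3) do Left; now <A|clean|dirty>
4) do Right; now <B|clean|dirty>

<B|clean|dirty>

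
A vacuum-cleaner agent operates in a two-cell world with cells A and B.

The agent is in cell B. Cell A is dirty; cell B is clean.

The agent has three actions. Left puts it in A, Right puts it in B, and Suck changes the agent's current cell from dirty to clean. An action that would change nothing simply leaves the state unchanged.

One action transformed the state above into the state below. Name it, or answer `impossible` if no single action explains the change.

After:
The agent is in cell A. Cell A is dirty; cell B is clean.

try  Left: <A|dirty|clean>  ← match
try Right: <B|dirty|clean>
try  Suck: <B|dirty|clean>

Left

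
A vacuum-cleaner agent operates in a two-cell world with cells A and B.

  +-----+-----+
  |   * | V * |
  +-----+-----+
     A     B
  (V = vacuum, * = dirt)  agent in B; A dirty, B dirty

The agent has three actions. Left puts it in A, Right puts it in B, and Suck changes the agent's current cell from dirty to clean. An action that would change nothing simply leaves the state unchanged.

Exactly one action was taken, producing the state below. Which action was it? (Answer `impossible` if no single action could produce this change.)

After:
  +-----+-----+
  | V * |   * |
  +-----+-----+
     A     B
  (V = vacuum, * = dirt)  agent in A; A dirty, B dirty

try  Left: loc=A A=dirty B=dirty  ← match
try Right: loc=B A=dirty B=dirty
try  Suck: loc=B A=dirty B=clean

Left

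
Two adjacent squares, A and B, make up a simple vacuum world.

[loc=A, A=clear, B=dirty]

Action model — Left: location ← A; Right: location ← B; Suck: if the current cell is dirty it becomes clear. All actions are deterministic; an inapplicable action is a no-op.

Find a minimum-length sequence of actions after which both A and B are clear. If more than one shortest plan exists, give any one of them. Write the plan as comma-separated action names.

Right, Suck

step 1/2 (Right): (B; A:clear, B:dirty)
step 2/2 (Suck): (B; A:clear, B:clear)
min 2: go B then Suck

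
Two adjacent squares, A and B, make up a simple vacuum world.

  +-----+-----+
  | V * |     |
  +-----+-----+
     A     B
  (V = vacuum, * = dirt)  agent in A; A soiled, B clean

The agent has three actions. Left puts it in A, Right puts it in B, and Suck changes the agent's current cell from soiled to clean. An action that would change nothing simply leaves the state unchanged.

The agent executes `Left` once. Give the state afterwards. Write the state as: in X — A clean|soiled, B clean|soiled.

start: in A — A soiled, B clean
1) do Left; now in A — A soiled, B clean

in A — A soiled, B clean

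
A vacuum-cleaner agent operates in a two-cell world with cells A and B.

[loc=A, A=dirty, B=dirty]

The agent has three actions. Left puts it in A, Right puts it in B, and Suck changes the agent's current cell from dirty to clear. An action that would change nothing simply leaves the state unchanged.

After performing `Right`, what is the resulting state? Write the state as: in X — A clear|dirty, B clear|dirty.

in B — A dirty, B dirty

start: in A — A dirty, B dirty
step 1/1 (Right): in B — A dirty, B dirty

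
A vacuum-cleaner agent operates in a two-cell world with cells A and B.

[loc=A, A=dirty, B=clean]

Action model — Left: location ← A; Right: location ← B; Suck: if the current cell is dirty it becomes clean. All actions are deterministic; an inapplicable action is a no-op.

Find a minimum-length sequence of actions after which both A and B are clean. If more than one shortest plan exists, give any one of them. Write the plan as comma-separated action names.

Suck

step 1/1 (Suck): (A; A:clean, B:clean)
min 1: A is dirty, one Suck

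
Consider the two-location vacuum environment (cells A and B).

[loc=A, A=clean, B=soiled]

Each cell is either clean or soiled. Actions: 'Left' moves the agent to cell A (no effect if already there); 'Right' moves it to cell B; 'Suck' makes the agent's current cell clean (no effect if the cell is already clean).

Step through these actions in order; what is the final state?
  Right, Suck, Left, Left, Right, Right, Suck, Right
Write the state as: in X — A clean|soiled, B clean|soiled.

step 1/8 (Right): in B — A clean, B soiled
step 2/8 (Suck): in B — A clean, B clean
step 3/8 (Left): in A — A clean, B clean
step 4/8 (Left): in A — A clean, B clean
step 5/8 (Right): in B — A clean, B clean
step 6/8 (Right): in B — A clean, B clean
step 7/8 (Suck): in B — A clean, B clean
step 8/8 (Right): in B — A clean, B clean

in B — A clean, B clean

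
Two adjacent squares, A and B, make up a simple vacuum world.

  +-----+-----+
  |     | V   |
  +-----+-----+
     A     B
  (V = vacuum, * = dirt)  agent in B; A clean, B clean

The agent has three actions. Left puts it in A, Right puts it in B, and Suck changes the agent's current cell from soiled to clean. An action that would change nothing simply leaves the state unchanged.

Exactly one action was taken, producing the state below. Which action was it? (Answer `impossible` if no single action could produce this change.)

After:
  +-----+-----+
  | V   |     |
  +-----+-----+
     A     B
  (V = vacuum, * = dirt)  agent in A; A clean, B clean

Left

try  Left: (A; A:clean, B:clean)  ← match
try Right: (B; A:clean, B:clean)
try  Suck: (B; A:clean, B:clean)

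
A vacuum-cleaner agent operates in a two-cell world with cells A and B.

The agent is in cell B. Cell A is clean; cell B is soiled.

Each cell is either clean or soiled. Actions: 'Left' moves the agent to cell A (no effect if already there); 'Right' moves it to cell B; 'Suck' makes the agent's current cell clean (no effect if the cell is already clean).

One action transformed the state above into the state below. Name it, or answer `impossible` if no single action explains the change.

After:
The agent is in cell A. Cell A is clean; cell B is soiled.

try  Left: loc=A A=clean B=soiled  ← match
try Right: loc=B A=clean B=soiled
try  Suck: loc=B A=clean B=clean

Left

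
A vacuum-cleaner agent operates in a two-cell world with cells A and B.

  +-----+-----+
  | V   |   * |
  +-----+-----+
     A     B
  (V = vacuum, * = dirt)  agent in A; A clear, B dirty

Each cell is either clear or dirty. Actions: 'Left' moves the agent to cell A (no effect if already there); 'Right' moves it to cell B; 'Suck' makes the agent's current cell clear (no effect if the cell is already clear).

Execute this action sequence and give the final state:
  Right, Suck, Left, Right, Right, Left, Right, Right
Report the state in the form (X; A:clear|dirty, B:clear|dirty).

step 1/8 (Right): (B; A:clear, B:dirty)
step 2/8 (Suck): (B; A:clear, B:clear)
step 3/8 (Left): (A; A:clear, B:clear)
step 4/8 (Right): (B; A:clear, B:clear)
step 5/8 (Right): (B; A:clear, B:clear)
step 6/8 (Left): (A; A:clear, B:clear)
step 7/8 (Right): (B; A:clear, B:clear)
step 8/8 (Right): (B; A:clear, B:clear)

(B; A:clear, B:clear)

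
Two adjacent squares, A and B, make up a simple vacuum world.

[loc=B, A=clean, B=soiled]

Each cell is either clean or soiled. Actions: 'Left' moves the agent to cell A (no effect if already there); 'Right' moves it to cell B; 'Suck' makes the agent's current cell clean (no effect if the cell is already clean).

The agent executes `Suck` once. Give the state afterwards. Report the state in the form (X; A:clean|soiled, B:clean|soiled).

(B; A:clean, B:clean)

start: (B; A:clean, B:soiled)
Suck (#1): (B; A:clean, B:clean)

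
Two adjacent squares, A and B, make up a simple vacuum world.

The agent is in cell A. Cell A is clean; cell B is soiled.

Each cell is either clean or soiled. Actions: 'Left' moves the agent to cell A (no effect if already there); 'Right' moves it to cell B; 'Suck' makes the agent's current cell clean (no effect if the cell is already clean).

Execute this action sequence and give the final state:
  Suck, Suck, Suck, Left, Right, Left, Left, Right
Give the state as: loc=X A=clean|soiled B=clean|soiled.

[1] after Suck: loc=A A=clean B=soiled
[2] after Suck: loc=A A=clean B=soiled
[3] after Suck: loc=A A=clean B=soiled
[4] after Left: loc=A A=clean B=soiled
[5] after Right: loc=B A=clean B=soiled
[6] after Left: loc=A A=clean B=soiled
[7] after Left: loc=A A=clean B=soiled
[8] after Right: loc=B A=clean B=soiled

loc=B A=clean B=soiled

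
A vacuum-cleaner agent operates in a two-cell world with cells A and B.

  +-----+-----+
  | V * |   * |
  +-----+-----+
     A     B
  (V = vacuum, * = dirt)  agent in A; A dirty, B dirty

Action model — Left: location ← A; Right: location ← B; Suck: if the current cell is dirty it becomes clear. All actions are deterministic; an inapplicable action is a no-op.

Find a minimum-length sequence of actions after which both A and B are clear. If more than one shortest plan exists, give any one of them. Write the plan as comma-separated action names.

[1] after Suck: <A|clear|dirty>
[2] after Right: <B|clear|dirty>
[3] after Suck: <B|clear|clear>
min 3: Suck A + move + Suck B

Suck, Right, Suck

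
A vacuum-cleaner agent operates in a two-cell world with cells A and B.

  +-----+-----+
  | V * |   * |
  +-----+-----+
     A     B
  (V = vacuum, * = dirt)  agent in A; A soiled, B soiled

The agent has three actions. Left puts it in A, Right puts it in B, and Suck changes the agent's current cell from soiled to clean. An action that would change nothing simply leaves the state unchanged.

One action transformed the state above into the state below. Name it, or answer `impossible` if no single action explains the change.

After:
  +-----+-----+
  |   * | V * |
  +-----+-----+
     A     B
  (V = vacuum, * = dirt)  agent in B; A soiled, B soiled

try  Left: <A|soiled|soiled>
try Right: <B|soiled|soiled>  ← match
try  Suck: <A|clean|soiled>

Right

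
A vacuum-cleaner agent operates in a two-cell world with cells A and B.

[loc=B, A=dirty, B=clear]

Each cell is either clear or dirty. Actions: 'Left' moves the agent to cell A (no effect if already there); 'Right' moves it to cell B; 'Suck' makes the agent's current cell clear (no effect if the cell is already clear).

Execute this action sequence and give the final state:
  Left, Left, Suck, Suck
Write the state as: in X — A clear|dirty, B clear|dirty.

in A — A clear, B clear

1) do Left; now in A — A dirty, B clear
2) do Left; now in A — A dirty, B clear
3) do Suck; now in A — A clear, B clear
4) do Suck; now in A — A clear, B clear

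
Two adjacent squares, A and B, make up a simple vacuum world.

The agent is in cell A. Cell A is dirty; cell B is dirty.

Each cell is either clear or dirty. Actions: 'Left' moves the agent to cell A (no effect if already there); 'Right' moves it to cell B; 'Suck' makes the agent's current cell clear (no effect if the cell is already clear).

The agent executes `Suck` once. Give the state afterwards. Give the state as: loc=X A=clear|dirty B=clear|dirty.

loc=A A=clear B=dirty

start: loc=A A=dirty B=dirty
Suck (#1): loc=A A=clear B=dirty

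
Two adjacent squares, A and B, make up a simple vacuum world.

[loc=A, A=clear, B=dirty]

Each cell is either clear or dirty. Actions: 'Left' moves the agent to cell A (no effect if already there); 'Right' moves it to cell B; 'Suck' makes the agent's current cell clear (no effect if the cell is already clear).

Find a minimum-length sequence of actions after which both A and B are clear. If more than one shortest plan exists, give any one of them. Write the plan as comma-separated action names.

1. Right → (B; A:clear, B:dirty)
2. Suck → (B; A:clear, B:clear)
min 2: go B then Suck

Right, Suck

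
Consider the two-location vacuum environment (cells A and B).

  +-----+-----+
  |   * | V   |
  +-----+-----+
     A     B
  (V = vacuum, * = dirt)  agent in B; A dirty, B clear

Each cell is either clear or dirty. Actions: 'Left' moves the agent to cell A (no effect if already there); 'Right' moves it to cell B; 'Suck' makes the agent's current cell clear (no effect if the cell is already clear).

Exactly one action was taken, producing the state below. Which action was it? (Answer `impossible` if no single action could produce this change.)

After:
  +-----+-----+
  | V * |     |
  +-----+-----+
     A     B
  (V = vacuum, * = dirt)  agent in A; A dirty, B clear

Left

try  Left: in A — A dirty, B clear  ← match
try Right: in B — A dirty, B clear
try  Suck: in B — A dirty, B clear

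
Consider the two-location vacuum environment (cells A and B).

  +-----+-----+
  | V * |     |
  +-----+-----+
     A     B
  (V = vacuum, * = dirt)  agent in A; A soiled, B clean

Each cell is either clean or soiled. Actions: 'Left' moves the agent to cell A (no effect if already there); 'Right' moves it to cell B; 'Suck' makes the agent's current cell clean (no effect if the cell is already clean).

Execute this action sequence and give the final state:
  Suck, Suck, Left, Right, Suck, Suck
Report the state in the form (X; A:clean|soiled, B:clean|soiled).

1) do Suck; now (A; A:clean, B:clean)
2) do Suck; now (A; A:clean, B:clean)
3) do Left; now (A; A:clean, B:clean)
4) do Right; now (B; A:clean, B:clean)
5) do Suck; now (B; A:clean, B:clean)
6) do Suck; now (B; A:clean, B:clean)

(B; A:clean, B:clean)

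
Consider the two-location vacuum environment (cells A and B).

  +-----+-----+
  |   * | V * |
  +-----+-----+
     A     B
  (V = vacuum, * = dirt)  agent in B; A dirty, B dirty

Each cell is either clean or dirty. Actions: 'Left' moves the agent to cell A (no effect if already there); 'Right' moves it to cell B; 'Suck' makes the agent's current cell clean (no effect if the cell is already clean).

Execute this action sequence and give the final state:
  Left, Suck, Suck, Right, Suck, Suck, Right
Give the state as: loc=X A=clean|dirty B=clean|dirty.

loc=B A=clean B=clean

1. Left → loc=A A=dirty B=dirty
2. Suck → loc=A A=clean B=dirty
3. Suck → loc=A A=clean B=dirty
4. Right → loc=B A=clean B=dirty
5. Suck → loc=B A=clean B=clean
6. Suck → loc=B A=clean B=clean
7. Right → loc=B A=clean B=clean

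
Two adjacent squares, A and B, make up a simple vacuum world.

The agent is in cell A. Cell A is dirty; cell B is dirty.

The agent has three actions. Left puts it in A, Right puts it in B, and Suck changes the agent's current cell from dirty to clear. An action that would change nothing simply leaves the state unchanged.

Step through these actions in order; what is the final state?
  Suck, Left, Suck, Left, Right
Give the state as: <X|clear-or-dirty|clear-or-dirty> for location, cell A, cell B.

<B|clear|dirty>

Suck (#1): <A|clear|dirty>
Left (#2): <A|clear|dirty>
Suck (#3): <A|clear|dirty>
Left (#4): <A|clear|dirty>
Right (#5): <B|clear|dirty>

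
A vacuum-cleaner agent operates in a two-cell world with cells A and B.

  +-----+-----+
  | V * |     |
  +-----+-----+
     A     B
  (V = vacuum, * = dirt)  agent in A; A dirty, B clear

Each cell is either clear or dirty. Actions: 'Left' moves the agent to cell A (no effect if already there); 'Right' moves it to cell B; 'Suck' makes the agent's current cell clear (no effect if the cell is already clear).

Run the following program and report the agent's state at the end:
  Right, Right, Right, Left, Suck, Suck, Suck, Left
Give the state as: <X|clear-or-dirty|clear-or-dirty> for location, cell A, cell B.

<A|clear|clear>

Right (#1): <B|dirty|clear>
Right (#2): <B|dirty|clear>
Right (#3): <B|dirty|clear>
Left (#4): <A|dirty|clear>
Suck (#5): <A|clear|clear>
Suck (#6): <A|clear|clear>
Suck (#7): <A|clear|clear>
Left (#8): <A|clear|clear>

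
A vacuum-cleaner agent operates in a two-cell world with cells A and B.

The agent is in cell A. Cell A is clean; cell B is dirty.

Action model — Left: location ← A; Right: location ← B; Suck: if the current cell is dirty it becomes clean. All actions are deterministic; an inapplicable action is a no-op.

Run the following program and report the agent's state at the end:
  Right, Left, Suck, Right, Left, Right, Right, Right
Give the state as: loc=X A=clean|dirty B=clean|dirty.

step 1/8 (Right): loc=B A=clean B=dirty
step 2/8 (Left): loc=A A=clean B=dirty
step 3/8 (Suck): loc=A A=clean B=dirty
step 4/8 (Right): loc=B A=clean B=dirty
step 5/8 (Left): loc=A A=clean B=dirty
step 6/8 (Right): loc=B A=clean B=dirty
step 7/8 (Right): loc=B A=clean B=dirty
step 8/8 (Right): loc=B A=clean B=dirty

loc=B A=clean B=dirty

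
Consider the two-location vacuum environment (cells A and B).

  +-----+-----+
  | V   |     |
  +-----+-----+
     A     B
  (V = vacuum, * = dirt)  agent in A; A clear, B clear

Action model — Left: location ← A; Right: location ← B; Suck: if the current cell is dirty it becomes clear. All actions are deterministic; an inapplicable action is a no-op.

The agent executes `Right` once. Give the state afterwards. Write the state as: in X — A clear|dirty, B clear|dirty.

start: in A — A clear, B clear
step 1/1 (Right): in B — A clear, B clear

in B — A clear, B clear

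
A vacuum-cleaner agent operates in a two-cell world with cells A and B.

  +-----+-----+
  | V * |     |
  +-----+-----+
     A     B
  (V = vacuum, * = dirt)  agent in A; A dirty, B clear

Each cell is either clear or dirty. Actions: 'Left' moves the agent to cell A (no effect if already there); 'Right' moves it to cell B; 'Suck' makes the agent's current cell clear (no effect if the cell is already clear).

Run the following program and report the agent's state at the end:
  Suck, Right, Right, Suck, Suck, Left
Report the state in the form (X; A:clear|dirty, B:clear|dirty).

(A; A:clear, B:clear)

1. Suck → (A; A:clear, B:clear)
2. Right → (B; A:clear, B:clear)
3. Right → (B; A:clear, B:clear)
4. Suck → (B; A:clear, B:clear)
5. Suck → (B; A:clear, B:clear)
6. Left → (A; A:clear, B:clear)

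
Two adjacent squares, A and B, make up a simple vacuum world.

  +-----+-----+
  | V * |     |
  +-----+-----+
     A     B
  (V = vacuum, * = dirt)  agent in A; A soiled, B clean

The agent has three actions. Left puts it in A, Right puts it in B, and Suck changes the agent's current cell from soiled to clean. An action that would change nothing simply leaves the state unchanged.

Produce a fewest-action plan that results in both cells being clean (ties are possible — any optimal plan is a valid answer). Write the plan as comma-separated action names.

Suck (#1): <A|clean|clean>
min 1: A is soiled, one Suck

Suck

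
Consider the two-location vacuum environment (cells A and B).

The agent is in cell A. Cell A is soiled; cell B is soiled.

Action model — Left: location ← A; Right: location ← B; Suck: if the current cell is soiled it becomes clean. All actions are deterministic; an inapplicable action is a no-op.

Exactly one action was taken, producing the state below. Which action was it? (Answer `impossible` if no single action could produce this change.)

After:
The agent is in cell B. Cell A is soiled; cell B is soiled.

Right

try  Left: loc=A A=soiled B=soiled
try Right: loc=B A=soiled B=soiled  ← match
try  Suck: loc=A A=clean B=soiled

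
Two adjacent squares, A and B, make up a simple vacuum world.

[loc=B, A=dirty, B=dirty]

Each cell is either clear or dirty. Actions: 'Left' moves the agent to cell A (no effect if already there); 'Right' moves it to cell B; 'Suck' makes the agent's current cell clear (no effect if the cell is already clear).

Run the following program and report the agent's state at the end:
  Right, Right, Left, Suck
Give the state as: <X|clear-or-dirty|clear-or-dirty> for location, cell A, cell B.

<A|clear|dirty>

step 1/4 (Right): <B|dirty|dirty>
step 2/4 (Right): <B|dirty|dirty>
step 3/4 (Left): <A|dirty|dirty>
step 4/4 (Suck): <A|clear|dirty>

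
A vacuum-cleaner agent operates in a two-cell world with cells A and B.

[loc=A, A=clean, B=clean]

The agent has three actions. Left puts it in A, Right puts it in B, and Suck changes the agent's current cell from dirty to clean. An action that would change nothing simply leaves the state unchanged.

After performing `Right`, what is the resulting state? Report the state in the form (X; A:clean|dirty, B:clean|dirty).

(B; A:clean, B:clean)

start: (A; A:clean, B:clean)
t=1 Right ⇒ (B; A:clean, B:clean)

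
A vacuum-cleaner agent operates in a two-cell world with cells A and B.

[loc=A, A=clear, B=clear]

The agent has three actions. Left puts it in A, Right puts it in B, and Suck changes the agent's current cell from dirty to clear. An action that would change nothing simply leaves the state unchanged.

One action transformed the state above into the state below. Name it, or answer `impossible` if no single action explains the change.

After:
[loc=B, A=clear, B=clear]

Right

try  Left: in A — A clear, B clear
try Right: in B — A clear, B clear  ← match
try  Suck: in A — A clear, B clear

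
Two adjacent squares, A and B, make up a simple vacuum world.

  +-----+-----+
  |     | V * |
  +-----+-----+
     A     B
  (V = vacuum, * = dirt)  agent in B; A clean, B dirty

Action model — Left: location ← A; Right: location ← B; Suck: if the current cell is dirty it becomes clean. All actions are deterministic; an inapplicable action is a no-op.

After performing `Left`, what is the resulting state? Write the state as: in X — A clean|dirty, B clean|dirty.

in A — A clean, B dirty

start: in B — A clean, B dirty
1. Left → in A — A clean, B dirty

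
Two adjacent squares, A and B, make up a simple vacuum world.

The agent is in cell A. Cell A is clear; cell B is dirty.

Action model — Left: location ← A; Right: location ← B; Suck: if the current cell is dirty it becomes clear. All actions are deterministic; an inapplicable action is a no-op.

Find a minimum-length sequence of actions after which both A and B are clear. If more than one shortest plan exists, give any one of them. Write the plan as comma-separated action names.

t=1 Right ⇒ loc=B A=clear B=dirty
t=2 Suck ⇒ loc=B A=clear B=clear
min 2: go B then Suck

Right, Suck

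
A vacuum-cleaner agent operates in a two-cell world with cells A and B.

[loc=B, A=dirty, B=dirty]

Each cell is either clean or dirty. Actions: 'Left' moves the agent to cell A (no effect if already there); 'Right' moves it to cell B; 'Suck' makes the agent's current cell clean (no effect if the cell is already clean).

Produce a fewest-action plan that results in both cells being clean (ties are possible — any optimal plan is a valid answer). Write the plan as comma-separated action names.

Suck, Left, Suck

t=1 Suck ⇒ (B; A:dirty, B:clean)
t=2 Left ⇒ (A; A:dirty, B:clean)
t=3 Suck ⇒ (A; A:clean, B:clean)
min 3: Suck B + move + Suck A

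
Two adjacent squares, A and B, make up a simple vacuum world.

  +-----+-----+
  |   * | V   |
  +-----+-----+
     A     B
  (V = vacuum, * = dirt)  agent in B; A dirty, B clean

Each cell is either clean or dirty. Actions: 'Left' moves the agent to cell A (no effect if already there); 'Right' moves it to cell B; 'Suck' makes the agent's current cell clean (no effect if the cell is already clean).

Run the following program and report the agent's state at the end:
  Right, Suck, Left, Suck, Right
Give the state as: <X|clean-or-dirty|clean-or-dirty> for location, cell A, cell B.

<B|clean|clean>

1. Right → <B|dirty|clean>
2. Suck → <B|dirty|clean>
3. Left → <A|dirty|clean>
4. Suck → <A|clean|clean>
5. Right → <B|clean|clean>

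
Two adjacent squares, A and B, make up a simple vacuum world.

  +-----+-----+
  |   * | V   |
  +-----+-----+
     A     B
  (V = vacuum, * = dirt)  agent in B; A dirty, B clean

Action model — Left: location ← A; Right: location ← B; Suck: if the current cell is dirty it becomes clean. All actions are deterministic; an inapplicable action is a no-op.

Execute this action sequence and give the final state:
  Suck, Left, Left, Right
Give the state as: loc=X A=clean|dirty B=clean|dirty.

t=1 Suck ⇒ loc=B A=dirty B=clean
t=2 Left ⇒ loc=A A=dirty B=clean
t=3 Left ⇒ loc=A A=dirty B=clean
t=4 Right ⇒ loc=B A=dirty B=clean

loc=B A=dirty B=clean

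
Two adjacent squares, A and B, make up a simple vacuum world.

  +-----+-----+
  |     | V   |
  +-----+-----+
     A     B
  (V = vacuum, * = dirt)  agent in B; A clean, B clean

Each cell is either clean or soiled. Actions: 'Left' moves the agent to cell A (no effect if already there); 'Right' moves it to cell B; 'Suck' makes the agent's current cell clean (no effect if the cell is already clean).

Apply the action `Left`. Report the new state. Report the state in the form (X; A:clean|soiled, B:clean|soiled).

(A; A:clean, B:clean)

start: (B; A:clean, B:clean)
[1] after Left: (A; A:clean, B:clean)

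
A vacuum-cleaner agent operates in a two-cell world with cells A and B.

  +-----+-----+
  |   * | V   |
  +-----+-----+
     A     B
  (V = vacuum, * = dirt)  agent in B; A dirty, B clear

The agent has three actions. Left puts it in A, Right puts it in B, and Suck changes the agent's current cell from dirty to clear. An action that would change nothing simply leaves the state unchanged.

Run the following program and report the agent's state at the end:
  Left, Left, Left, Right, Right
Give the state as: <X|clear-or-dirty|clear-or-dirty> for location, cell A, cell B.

Left (#1): <A|dirty|clear>
Left (#2): <A|dirty|clear>
Left (#3): <A|dirty|clear>
Right (#4): <B|dirty|clear>
Right (#5): <B|dirty|clear>

<B|dirty|clear>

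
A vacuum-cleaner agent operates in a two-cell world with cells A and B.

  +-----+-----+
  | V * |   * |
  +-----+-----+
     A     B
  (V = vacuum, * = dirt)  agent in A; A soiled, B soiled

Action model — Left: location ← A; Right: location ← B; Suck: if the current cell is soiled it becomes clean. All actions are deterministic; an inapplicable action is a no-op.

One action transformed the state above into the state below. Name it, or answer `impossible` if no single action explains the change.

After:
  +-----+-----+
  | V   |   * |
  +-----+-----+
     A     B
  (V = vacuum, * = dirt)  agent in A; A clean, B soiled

try  Left: loc=A A=soiled B=soiled
try Right: loc=B A=soiled B=soiled
try  Suck: loc=A A=clean B=soiled  ← match

Suck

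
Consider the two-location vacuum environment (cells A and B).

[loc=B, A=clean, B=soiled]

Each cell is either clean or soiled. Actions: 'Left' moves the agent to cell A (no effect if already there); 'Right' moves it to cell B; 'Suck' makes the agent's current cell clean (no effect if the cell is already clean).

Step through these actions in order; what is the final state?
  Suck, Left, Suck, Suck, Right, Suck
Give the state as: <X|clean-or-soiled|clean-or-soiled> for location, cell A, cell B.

<B|clean|clean>

1) do Suck; now <B|clean|clean>
2) do Left; now <A|clean|clean>
3) do Suck; now <A|clean|clean>
4) do Suck; now <A|clean|clean>
5) do Right; now <B|clean|clean>
6) do Suck; now <B|clean|clean>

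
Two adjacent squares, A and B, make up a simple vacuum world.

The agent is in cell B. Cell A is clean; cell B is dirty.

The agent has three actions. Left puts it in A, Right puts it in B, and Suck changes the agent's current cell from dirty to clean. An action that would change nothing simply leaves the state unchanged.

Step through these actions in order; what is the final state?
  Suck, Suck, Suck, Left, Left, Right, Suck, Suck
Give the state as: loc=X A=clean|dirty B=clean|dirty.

loc=B A=clean B=clean

step 1/8 (Suck): loc=B A=clean B=clean
step 2/8 (Suck): loc=B A=clean B=clean
step 3/8 (Suck): loc=B A=clean B=clean
step 4/8 (Left): loc=A A=clean B=clean
step 5/8 (Left): loc=A A=clean B=clean
step 6/8 (Right): loc=B A=clean B=clean
step 7/8 (Suck): loc=B A=clean B=clean
step 8/8 (Suck): loc=B A=clean B=clean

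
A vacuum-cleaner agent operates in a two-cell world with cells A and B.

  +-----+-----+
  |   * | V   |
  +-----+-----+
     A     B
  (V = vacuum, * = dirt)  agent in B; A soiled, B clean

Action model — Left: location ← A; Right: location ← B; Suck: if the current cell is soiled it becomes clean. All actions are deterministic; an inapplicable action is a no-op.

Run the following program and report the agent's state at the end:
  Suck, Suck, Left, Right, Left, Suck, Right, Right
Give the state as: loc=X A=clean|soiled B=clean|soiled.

loc=B A=clean B=clean

1) do Suck; now loc=B A=soiled B=clean
2) do Suck; now loc=B A=soiled B=clean
3) do Left; now loc=A A=soiled B=clean
4) do Right; now loc=B A=soiled B=clean
5) do Left; now loc=A A=soiled B=clean
6) do Suck; now loc=A A=clean B=clean
7) do Right; now loc=B A=clean B=clean
8) do Right; now loc=B A=clean B=clean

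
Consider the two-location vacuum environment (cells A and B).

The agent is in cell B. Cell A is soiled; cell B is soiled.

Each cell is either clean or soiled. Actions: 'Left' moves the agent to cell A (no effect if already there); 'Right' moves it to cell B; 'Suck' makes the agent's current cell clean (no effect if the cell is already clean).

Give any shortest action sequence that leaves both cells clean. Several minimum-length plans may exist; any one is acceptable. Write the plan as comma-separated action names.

Suck, Left, Suck

1. Suck → <B|soiled|clean>
2. Left → <A|soiled|clean>
3. Suck → <A|clean|clean>
min 3: Suck B + move + Suck A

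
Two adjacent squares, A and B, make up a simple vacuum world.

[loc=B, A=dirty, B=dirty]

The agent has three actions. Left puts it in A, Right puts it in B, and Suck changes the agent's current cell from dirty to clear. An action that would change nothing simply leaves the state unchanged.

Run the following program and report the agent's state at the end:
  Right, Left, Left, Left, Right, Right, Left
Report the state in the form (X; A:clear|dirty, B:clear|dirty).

(A; A:dirty, B:dirty)

1. Right → (B; A:dirty, B:dirty)
2. Left → (A; A:dirty, B:dirty)
3. Left → (A; A:dirty, B:dirty)
4. Left → (A; A:dirty, B:dirty)
5. Right → (B; A:dirty, B:dirty)
6. Right → (B; A:dirty, B:dirty)
7. Left → (A; A:dirty, B:dirty)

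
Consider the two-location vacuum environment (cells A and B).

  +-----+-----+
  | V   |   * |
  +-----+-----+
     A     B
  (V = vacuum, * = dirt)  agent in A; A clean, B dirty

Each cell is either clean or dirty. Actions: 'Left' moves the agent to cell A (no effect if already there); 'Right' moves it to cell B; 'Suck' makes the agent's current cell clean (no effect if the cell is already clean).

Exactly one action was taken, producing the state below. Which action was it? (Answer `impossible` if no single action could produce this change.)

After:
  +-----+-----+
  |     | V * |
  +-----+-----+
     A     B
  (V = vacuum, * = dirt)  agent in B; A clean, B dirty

Right

try  Left: <A|clean|dirty>
try Right: <B|clean|dirty>  ← match
try  Suck: <A|clean|dirty>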